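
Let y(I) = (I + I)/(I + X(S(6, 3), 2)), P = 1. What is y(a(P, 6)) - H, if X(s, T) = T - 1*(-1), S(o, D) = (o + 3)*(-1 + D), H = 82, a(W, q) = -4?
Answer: -74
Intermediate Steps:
S(o, D) = (-1 + D)*(3 + o) (S(o, D) = (3 + o)*(-1 + D) = (-1 + D)*(3 + o))
X(s, T) = 1 + T (X(s, T) = T + 1 = 1 + T)
y(I) = 2*I/(3 + I) (y(I) = (I + I)/(I + (1 + 2)) = (2*I)/(I + 3) = (2*I)/(3 + I) = 2*I/(3 + I))
y(a(P, 6)) - H = 2*(-4)/(3 - 4) - 1*82 = 2*(-4)/(-1) - 82 = 2*(-4)*(-1) - 82 = 8 - 82 = -74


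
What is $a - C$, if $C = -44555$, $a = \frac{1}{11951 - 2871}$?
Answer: $\frac{404559401}{9080} \approx 44555.0$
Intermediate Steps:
$a = \frac{1}{9080}$ ($a = \frac{1}{11951 - 2871} = \frac{1}{9080} \approx 0.00011013$)
$a - C = \frac{1}{9080} - -44555 = \frac{1}{9080} + 44555 = \frac{404559401}{9080}$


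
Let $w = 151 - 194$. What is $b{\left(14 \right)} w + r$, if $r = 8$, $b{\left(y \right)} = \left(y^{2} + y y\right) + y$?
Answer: $-17450$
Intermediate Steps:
$w = -43$
$b{\left(y \right)} = y + 2 y^{2}$ ($b{\left(y \right)} = \left(y^{2} + y^{2}\right) + y = 2 y^{2} + y = y + 2 y^{2}$)
$b{\left(14 \right)} w + r = 14 \left(1 + 2 \cdot 14\right) \left(-43\right) + 8 = 14 \left(1 + 28\right) \left(-43\right) + 8 = 14 \cdot 29 \left(-43\right) + 8 = 406 \left(-43\right) + 8 = -17458 + 8 = -17450$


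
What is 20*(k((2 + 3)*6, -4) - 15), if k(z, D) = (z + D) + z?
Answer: 820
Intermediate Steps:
k(z, D) = D + 2*z (k(z, D) = (D + z) + z = D + 2*z)
20*(k((2 + 3)*6, -4) - 15) = 20*((-4 + 2*((2 + 3)*6)) - 15) = 20*((-4 + 2*(5*6)) - 15) = 20*((-4 + 2*30) - 15) = 20*((-4 + 60) - 15) = 20*(56 - 15) = 20*41 = 820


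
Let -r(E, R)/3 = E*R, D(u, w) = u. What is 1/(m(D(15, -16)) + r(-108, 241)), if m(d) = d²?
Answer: 1/78309 ≈ 1.2770e-5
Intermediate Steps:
r(E, R) = -3*E*R
1/(m(D(15, -16)) + r(-108, 241)) = 1/(15² - 3*(-108)*241) = 1/(225 + 78084) = 1/78309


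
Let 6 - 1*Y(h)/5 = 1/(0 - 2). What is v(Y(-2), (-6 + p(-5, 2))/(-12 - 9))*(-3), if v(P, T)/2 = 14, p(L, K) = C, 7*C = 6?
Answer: -84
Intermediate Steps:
C = 6/7 (C = (⅐)*6 = 6/7 ≈ 0.85714)
p(L, K) = 6/7
Y(h) = 65/2 (Y(h) = 30 - 5/(0 - 2) = 30 - 5/(-2) = 30 - 5*(-½) = 30 + 5/2 = 65/2)
v(P, T) = 28 (v(P, T) = 2*14 = 28)
v(Y(-2), (-6 + p(-5, 2))/(-12 - 9))*(-3) = 28*(-3) = -84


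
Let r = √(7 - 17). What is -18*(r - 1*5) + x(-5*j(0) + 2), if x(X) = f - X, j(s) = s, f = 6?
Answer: 94 - 18*I*√10 ≈ 94.0 - 56.921*I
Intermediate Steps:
r = I*√10 (r = √(-10) = I*√10 ≈ 3.1623*I)
x(X) = 6 - X
-18*(r - 1*5) + x(-5*j(0) + 2) = -18*(I*√10 - 1*5) + (6 - (-5*0 + 2)) = -18*(I*√10 - 5) + (6 - (0 + 2)) = -18*(-5 + I*√10) + (6 - 1*2) = (90 - 18*I*√10) + (6 - 2) = (90 - 18*I*√10) + 4 = 94 - 18*I*√10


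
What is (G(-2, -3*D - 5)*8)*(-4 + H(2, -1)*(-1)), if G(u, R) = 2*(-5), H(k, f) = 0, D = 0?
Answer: 320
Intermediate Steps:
G(u, R) = -10
(G(-2, -3*D - 5)*8)*(-4 + H(2, -1)*(-1)) = (-10*8)*(-4 + 0*(-1)) = -80*(-4 + 0) = -80*(-4) = 320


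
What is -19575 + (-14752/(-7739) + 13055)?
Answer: -50443528/7739 ≈ -6518.1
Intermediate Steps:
-19575 + (-14752/(-7739) + 13055) = -19575 + (-14752*(-1/7739) + 13055) = -19575 + (14752/7739 + 13055) = -19575 + 101047397/7739 = -50443528/7739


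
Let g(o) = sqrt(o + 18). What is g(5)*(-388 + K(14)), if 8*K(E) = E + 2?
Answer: -386*sqrt(23) ≈ -1851.2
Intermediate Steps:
g(o) = sqrt(18 + o)
K(E) = 1/4 + E/8 (K(E) = (E + 2)/8 = (2 + E)/8 = 1/4 + E/8)
g(5)*(-388 + K(14)) = sqrt(18 + 5)*(-388 + (1/4 + (1/8)*14)) = sqrt(23)*(-388 + (1/4 + 7/4)) = sqrt(23)*(-388 + 2) = sqrt(23)*(-386) = -386*sqrt(23)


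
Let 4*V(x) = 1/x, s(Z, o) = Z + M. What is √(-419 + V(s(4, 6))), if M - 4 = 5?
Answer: I*√283231/26 ≈ 20.469*I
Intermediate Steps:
M = 9 (M = 4 + 5 = 9)
s(Z, o) = 9 + Z (s(Z, o) = Z + 9 = 9 + Z)
V(x) = 1/(4*x)
√(-419 + V(s(4, 6))) = √(-419 + 1/(4*(9 + 4))) = √(-419 + (¼)/13) = √(-419 + (¼)*(1/13)) = √(-419 + 1/52) = √(-21787/52) = I*√283231/26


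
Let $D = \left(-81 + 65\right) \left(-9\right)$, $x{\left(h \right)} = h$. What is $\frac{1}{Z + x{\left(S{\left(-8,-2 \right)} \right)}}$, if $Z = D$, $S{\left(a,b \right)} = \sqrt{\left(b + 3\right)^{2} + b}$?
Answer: $\frac{144}{20737} - \frac{i}{20737} \approx 0.0069441 - 4.8223 \cdot 10^{-5} i$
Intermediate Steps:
$S{\left(a,b \right)} = \sqrt{b + \left(3 + b\right)^{2}}$ ($S{\left(a,b \right)} = \sqrt{\left(3 + b\right)^{2} + b} = \sqrt{b + \left(3 + b\right)^{2}}$)
$D = 144$ ($D = \left(-16\right) \left(-9\right) = 144$)
$Z = 144$
$\frac{1}{Z + x{\left(S{\left(-8,-2 \right)} \right)}} = \frac{1}{144 + \sqrt{-2 + \left(3 - 2\right)^{2}}} = \frac{1}{144 + \sqrt{-2 + 1^{2}}} = \frac{1}{144 + \sqrt{-2 + 1}} = \frac{1}{144 + \sqrt{-1}} = \frac{1}{144 + i} = \frac{144 - i}{20737}$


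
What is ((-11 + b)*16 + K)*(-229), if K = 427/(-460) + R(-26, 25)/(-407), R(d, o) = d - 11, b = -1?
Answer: 223448353/5060 ≈ 44160.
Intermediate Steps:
R(d, o) = -11 + d
K = -4237/5060 (K = 427/(-460) + (-11 - 26)/(-407) = 427*(-1/460) - 37*(-1/407) = -427/460 + 1/11 = -4237/5060 ≈ -0.83735)
((-11 + b)*16 + K)*(-229) = ((-11 - 1)*16 - 4237/5060)*(-229) = (-12*16 - 4237/5060)*(-229) = (-192 - 4237/5060)*(-229) = -975757/5060*(-229) = 223448353/5060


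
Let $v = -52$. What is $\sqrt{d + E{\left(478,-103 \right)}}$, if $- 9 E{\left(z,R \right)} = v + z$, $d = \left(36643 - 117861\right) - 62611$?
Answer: $\frac{i \sqrt{1294887}}{3} \approx 379.31 i$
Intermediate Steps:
$d = -143829$ ($d = -81218 - 62611 = -143829$)
$E{\left(z,R \right)} = \frac{52}{9} - \frac{z}{9}$ ($E{\left(z,R \right)} = - \frac{-52 + z}{9} = \frac{52}{9} - \frac{z}{9}$)
$\sqrt{d + E{\left(478,-103 \right)}} = \sqrt{-143829 + \left(\frac{52}{9} - \frac{478}{9}\right)} = \sqrt{-143829 - \frac{142}{3}} = \sqrt{- \frac{431629}{3}} = \frac{i \sqrt{1294887}}{3}$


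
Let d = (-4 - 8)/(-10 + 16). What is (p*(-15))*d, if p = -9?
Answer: -270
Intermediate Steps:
d = -2 (d = -12/6 = -12*⅙ = -2)
(p*(-15))*d = -9*(-15)*(-2) = 135*(-2) = -270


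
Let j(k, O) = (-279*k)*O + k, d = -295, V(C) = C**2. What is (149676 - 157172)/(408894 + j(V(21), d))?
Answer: -937/4588230 ≈ -0.00020422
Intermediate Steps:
j(k, O) = k - 279*O*k (j(k, O) = -279*O*k + k = k - 279*O*k)
(149676 - 157172)/(408894 + j(V(21), d)) = (149676 - 157172)/(408894 + 21**2*(1 - 279*(-295))) = -7496/(408894 + 441*(1 + 82305)) = -7496/(408894 + 441*82306) = -7496/(408894 + 36296946) = -7496/36705840 = -7496*1/36705840 = -937/4588230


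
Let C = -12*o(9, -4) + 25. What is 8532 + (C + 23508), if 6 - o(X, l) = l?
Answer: 31945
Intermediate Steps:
o(X, l) = 6 - l
C = -95 (C = -12*(6 - 1*(-4)) + 25 = -12*(6 + 4) + 25 = -12*10 + 25 = -120 + 25 = -95)
8532 + (C + 23508) = 8532 + (-95 + 23508) = 8532 + 23413 = 31945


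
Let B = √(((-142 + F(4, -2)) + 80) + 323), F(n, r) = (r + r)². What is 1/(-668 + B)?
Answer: -668/445947 - √277/445947 ≈ -0.0015353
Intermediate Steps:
F(n, r) = 4*r² (F(n, r) = (2*r)² = 4*r²)
B = √277 (B = √(((-142 + 4*(-2)²) + 80) + 323) = √(((-142 + 4*4) + 80) + 323) = √(((-142 + 16) + 80) + 323) = √((-126 + 80) + 323) = √(-46 + 323) = √277 ≈ 16.643)
1/(-668 + B) = 1/(-668 + √277)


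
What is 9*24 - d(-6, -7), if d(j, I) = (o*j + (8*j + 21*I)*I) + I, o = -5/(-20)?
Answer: -2281/2 ≈ -1140.5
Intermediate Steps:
o = 1/4 (o = -5*(-1/20) = 1/4 ≈ 0.25000)
d(j, I) = I + j/4 + I*(8*j + 21*I) (d(j, I) = (j/4 + (8*j + 21*I)*I) + I = (j/4 + I*(8*j + 21*I)) + I = I + j/4 + I*(8*j + 21*I))
9*24 - d(-6, -7) = 9*24 - (-7 + 21*(-7)**2 + (1/4)*(-6) + 8*(-7)*(-6)) = 216 - (-7 + 21*49 - 3/2 + 336) = 216 - (-7 + 1029 - 3/2 + 336) = 216 - 1*2713/2 = 216 - 2713/2 = -2281/2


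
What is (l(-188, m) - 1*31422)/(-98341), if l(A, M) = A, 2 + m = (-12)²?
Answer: 31610/98341 ≈ 0.32143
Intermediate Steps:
m = 142 (m = -2 + (-12)² = -2 + 144 = 142)
(l(-188, m) - 1*31422)/(-98341) = (-188 - 1*31422)/(-98341) = (-188 - 31422)*(-1/98341) = -31610*(-1/98341) = 31610/98341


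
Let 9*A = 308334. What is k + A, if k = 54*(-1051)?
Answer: -67484/3 ≈ -22495.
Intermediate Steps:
A = 102778/3 (A = (1/9)*308334 = 102778/3 ≈ 34259.)
k = -56754
k + A = -56754 + 102778/3 = -67484/3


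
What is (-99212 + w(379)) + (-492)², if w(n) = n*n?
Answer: 286493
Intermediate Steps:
w(n) = n²
(-99212 + w(379)) + (-492)² = (-99212 + 379²) + (-492)² = (-99212 + 143641) + 242064 = 44429 + 242064 = 286493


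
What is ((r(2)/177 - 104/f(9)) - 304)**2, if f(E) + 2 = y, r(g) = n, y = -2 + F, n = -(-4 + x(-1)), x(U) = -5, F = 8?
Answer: 378964089/3481 ≈ 1.0887e+5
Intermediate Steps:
n = 9 (n = -(-4 - 5) = -1*(-9) = 9)
y = 6 (y = -2 + 8 = 6)
r(g) = 9
f(E) = 4 (f(E) = -2 + 6 = 4)
((r(2)/177 - 104/f(9)) - 304)**2 = ((9/177 - 104/4) - 304)**2 = ((9*(1/177) - 104*1/4) - 304)**2 = ((3/59 - 26) - 304)**2 = (-1531/59 - 304)**2 = (-19467/59)**2 = 378964089/3481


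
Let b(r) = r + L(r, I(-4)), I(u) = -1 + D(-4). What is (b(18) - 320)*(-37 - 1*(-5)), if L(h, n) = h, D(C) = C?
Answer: 9088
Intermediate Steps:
I(u) = -5 (I(u) = -1 - 4 = -5)
b(r) = 2*r (b(r) = r + r = 2*r)
(b(18) - 320)*(-37 - 1*(-5)) = (2*18 - 320)*(-37 - 1*(-5)) = (36 - 320)*(-37 + 5) = -284*(-32) = 9088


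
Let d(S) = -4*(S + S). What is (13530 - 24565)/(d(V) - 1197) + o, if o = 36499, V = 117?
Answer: 77863402/2133 ≈ 36504.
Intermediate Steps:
d(S) = -8*S
(13530 - 24565)/(d(V) - 1197) + o = (13530 - 24565)/(-8*117 - 1197) + 36499 = -11035/(-936 - 1197) + 36499 = -11035/(-2133) + 36499 = -11035*(-1/2133) + 36499 = 11035/2133 + 36499 = 77863402/2133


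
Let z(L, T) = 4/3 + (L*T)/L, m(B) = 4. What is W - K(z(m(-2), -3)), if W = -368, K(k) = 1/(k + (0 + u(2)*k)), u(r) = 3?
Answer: -7357/20 ≈ -367.85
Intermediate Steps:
z(L, T) = 4/3 + T (z(L, T) = 4*(⅓) + T = 4/3 + T)
K(k) = 1/(4*k) (K(k) = 1/(k + (0 + 3*k)) = 1/(k + 3*k) = 1/(4*k))
W - K(z(m(-2), -3)) = -368 - 1/(4*(4/3 - 3)) = -368 - 1/(4*(-5/3)) = -368 - (-3)/(4*5) = -368 - 1*(-3/20) = -368 + 3/20 = -7357/20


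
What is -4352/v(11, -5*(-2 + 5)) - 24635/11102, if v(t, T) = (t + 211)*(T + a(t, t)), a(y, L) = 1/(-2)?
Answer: -2804087/2938614 ≈ -0.95422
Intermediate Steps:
a(y, L) = -½ (a(y, L) = 1*(-½) = -½)
v(t, T) = (211 + t)*(-½ + T) (v(t, T) = (t + 211)*(T - ½) = (211 + t)*(-½ + T))
-4352/v(11, -5*(-2 + 5)) - 24635/11102 = -4352/(-211/2 + 211*(-5*(-2 + 5)) - ½*11 - 5*(-2 + 5)*11) - 24635/11102 = -4352/(-211/2 + 211*(-5*3) - 11/2 - 5*3*11) - 24635*1/11102 = -4352/(-211/2 + 211*(-15) - 11/2 - 15*11) - 1895/854 = -4352/(-211/2 - 3165 - 11/2 - 165) - 1895/854 = -4352/(-3441) - 1895/854 = -4352*(-1/3441) - 1895/854 = 4352/3441 - 1895/854 = -2804087/2938614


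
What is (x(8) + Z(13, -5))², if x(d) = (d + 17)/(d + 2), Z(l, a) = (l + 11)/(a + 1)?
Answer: 49/4 ≈ 12.250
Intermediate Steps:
Z(l, a) = (11 + l)/(1 + a)
x(d) = (17 + d)/(2 + d)
(x(8) + Z(13, -5))² = ((17 + 8)/(2 + 8) + (11 + 13)/(1 - 5))² = (25/10 + 24/(-4))² = ((⅒)*25 - ¼*24)² = (5/2 - 6)² = (-7/2)² = 49/4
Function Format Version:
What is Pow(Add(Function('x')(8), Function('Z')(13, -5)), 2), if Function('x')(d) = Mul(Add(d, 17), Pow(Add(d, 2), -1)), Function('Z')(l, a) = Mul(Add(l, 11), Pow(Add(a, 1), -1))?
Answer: Rational(49, 4) ≈ 12.250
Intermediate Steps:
Function('Z')(l, a) = Mul(Pow(Add(1, a), -1), Add(11, l)) (Function('Z')(l, a) = Mul(Add(11, l), Pow(Add(1, a), -1)) = Mul(Pow(Add(1, a), -1), Add(11, l)))
Function('x')(d) = Mul(Pow(Add(2, d), -1), Add(17, d)) (Function('x')(d) = Mul(Add(17, d), Pow(Add(2, d), -1)) = Mul(Pow(Add(2, d), -1), Add(17, d)))
Pow(Add(Function('x')(8), Function('Z')(13, -5)), 2) = Pow(Add(Mul(Pow(Add(2, 8), -1), Add(17, 8)), Mul(Pow(Add(1, -5), -1), Add(11, 13))), 2) = Pow(Add(Mul(Pow(10, -1), 25), Mul(Pow(-4, -1), 24)), 2) = Pow(Add(Mul(Rational(1, 10), 25), Mul(Rational(-1, 4), 24)), 2) = Pow(Add(Rational(5, 2), -6), 2) = Pow(Rational(-7, 2), 2) = Rational(49, 4)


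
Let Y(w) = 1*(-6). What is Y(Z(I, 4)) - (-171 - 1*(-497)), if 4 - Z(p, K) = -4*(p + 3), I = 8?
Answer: -332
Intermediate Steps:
Z(p, K) = 16 + 4*p (Z(p, K) = 4 - (-4)*(p + 3) = 4 - (-4)*(3 + p) = 4 - (-12 - 4*p) = 4 + (12 + 4*p) = 16 + 4*p)
Y(w) = -6
Y(Z(I, 4)) - (-171 - 1*(-497)) = -6 - (-171 - 1*(-497)) = -6 - (-171 + 497) = -6 - 1*326 = -6 - 326 = -332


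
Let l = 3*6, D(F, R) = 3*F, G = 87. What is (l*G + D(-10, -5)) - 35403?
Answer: -33867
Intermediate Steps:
l = 18
(l*G + D(-10, -5)) - 35403 = (18*87 + 3*(-10)) - 35403 = (1566 - 30) - 35403 = 1536 - 35403 = -33867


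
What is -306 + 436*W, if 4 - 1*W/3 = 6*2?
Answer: -10770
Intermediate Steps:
W = -24 (W = 12 - 18*2 = 12 - 3*12 = 12 - 36 = -24)
-306 + 436*W = -306 + 436*(-24) = -306 - 10464 = -10770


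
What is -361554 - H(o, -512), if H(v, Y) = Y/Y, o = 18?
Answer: -361555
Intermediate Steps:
H(v, Y) = 1
-361554 - H(o, -512) = -361554 - 1*1 = -361554 - 1 = -361555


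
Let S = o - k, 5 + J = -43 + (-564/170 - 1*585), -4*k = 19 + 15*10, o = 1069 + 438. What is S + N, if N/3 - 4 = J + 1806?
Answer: 1723901/340 ≈ 5070.3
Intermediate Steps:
o = 1507
k = -169/4 (k = -(19 + 15*10)/4 = -(19 + 150)/4 = -¼*169 = -169/4 ≈ -42.250)
J = -54087/85 (J = -5 + (-43 + (-564/170 - 1*585)) = -5 + (-43 + (-564*1/170 - 585)) = -5 + (-43 + (-282/85 - 585)) = -5 + (-43 - 50007/85) = -5 - 53662/85 = -54087/85 ≈ -636.32)
S = 6197/4 (S = 1507 - 1*(-169/4) = 1507 + 169/4 = 6197/4 ≈ 1549.3)
N = 299289/85 (N = 12 + 3*(-54087/85 + 1806) = 12 + 3*(99423/85) = 12 + 298269/85 = 299289/85 ≈ 3521.0)
S + N = 6197/4 + 299289/85 = 1723901/340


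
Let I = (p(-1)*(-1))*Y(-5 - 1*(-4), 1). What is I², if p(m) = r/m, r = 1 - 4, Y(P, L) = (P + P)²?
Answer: 144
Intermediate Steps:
Y(P, L) = 4*P² (Y(P, L) = (2*P)² = 4*P²)
r = -3
p(m) = -3/m
I = -12 (I = (-3/(-1)*(-1))*(4*(-5 - 1*(-4))²) = (-3*(-1)*(-1))*(4*(-5 + 4)²) = (3*(-1))*(4*(-1)²) = -12 ≈ -12.000)
I² = (-12)² = 144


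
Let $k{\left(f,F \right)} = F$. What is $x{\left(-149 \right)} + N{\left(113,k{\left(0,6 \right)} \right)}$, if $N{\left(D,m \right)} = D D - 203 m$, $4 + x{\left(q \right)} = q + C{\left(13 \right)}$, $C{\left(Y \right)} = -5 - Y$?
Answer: $11380$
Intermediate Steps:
$x{\left(q \right)} = -22 + q$ ($x{\left(q \right)} = -4 + \left(q - 18\right) = -4 + \left(-18 + q\right) = -22 + q$)
$N{\left(D,m \right)} = D^{2} - 203 m$
$x{\left(-149 \right)} + N{\left(113,k{\left(0,6 \right)} \right)} = \left(-22 - 149\right) + \left(113^{2} - 1218\right) = -171 + \left(12769 - 1218\right) = -171 + 11551 = 11380$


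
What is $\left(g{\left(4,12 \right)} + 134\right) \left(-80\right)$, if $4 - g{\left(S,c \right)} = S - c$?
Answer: $-11680$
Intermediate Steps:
$g{\left(S,c \right)} = 4 + c - S$ ($g{\left(S,c \right)} = 4 - \left(S - c\right) = 4 + c - S$)
$\left(g{\left(4,12 \right)} + 134\right) \left(-80\right) = \left(\left(4 + 12 - 4\right) + 134\right) \left(-80\right) = \left(12 + 134\right) \left(-80\right) = 146 \left(-80\right) = -11680$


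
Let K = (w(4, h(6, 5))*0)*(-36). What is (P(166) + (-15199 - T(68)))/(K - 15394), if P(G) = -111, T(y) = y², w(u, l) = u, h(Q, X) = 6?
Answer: 9967/7697 ≈ 1.2949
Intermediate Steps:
K = 0 (K = (4*0)*(-36) = 0*(-36) = 0)
(P(166) + (-15199 - T(68)))/(K - 15394) = (-111 + (-15199 - 1*68²))/(0 - 15394) = (-111 + (-15199 - 1*4624))/(-15394) = (-111 + (-15199 - 4624))*(-1/15394) = (-111 - 19823)*(-1/15394) = -19934*(-1/15394) = 9967/7697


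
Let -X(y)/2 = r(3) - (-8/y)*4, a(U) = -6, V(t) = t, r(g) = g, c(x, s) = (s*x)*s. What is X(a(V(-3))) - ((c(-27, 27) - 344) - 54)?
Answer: 60257/3 ≈ 20086.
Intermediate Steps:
c(x, s) = x*s²
X(y) = -6 - 64/y (X(y) = -2*(3 - (-8/y)*4) = -2*(3 - (-32)/y) = -2*(3 + 32/y) = -6 - 64/y)
X(a(V(-3))) - ((c(-27, 27) - 344) - 54) = (-6 - 64/(-6)) - ((-27*27² - 344) - 54) = (-6 - 64*(-⅙)) - ((-27*729 - 344) - 54) = (-6 + 32/3) - ((-19683 - 344) - 54) = 14/3 - (-20027 - 54) = 14/3 - 1*(-20081) = 14/3 + 20081 = 60257/3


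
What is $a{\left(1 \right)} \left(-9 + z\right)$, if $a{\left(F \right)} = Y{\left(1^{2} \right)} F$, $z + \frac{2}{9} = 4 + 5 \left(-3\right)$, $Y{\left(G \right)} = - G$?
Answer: $\frac{182}{9} \approx 20.222$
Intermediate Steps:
$z = - \frac{101}{9}$ ($z = - \frac{2}{9} + \left(4 + 5 \left(-3\right)\right) = - \frac{2}{9} + \left(4 - 15\right) = - \frac{2}{9} - 11 = - \frac{101}{9} \approx -11.222$)
$a{\left(F \right)} = - F$ ($a{\left(F \right)} = - 1^{2} F = \left(-1\right) 1 F = - F$)
$a{\left(1 \right)} \left(-9 + z\right) = \left(-1\right) 1 \left(-9 - \frac{101}{9}\right) = \left(-1\right) \left(- \frac{182}{9}\right) = \frac{182}{9}$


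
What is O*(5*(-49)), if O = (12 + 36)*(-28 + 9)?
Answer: 223440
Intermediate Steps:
O = -912 (O = 48*(-19) = -912)
O*(5*(-49)) = -4560*(-49) = -912*(-245) = 223440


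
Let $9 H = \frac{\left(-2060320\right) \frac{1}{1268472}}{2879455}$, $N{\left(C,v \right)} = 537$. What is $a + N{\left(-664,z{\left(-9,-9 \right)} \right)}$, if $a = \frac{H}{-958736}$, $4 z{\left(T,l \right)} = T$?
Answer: $\frac{105775972910126286145}{196975740987199764} \approx 537.0$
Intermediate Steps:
$z{\left(T,l \right)} = \frac{T}{4}$
$H = - \frac{51508}{821814309621}$ ($H = \frac{- \frac{2060320}{1268472} \cdot \frac{1}{2879455}}{9} = \frac{\left(-2060320\right) \frac{1}{1268472} \cdot \frac{1}{2879455}}{9} = \frac{\left(- \frac{257540}{158559}\right) \frac{1}{2879455}}{9} = \frac{1}{9} \left(- \frac{51508}{91312701069}\right) = - \frac{51508}{821814309621} \approx -6.2676 \cdot 10^{-8}$)
$a = \frac{12877}{196975740987199764}$ ($a = - \frac{51508}{821814309621 \left(-958736\right)} = \left(- \frac{51508}{821814309621}\right) \left(- \frac{1}{958736}\right) = \frac{12877}{196975740987199764} \approx 6.5373 \cdot 10^{-14}$)
$a + N{\left(-664,z{\left(-9,-9 \right)} \right)} = \frac{12877}{196975740987199764} + 537 = \frac{105775972910126286145}{196975740987199764}$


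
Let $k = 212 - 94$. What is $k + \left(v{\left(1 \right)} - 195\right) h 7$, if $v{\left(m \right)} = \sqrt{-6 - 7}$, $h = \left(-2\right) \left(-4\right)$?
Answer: $-10802 + 56 i \sqrt{13} \approx -10802.0 + 201.91 i$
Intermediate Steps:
$h = 8$
$v{\left(m \right)} = i \sqrt{13}$ ($v{\left(m \right)} = \sqrt{-13} = i \sqrt{13}$)
$k = 118$
$k + \left(v{\left(1 \right)} - 195\right) h 7 = 118 + \left(i \sqrt{13} - 195\right) 8 \cdot 7 = 118 + \left(i \sqrt{13} - 195\right) 56 = 118 + \left(-195 + i \sqrt{13}\right) 56 = 118 - \left(10920 - 56 i \sqrt{13}\right) = -10802 + 56 i \sqrt{13}$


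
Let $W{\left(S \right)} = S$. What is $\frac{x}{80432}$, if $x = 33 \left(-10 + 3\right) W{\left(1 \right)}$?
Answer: $- \frac{21}{7312} \approx -0.002872$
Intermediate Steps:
$x = -231$ ($x = 33 \left(-10 + 3\right) 1 = 33 \left(-7\right) 1 = \left(-231\right) 1 = -231$)
$\frac{x}{80432} = - \frac{231}{80432} = \left(-231\right) \frac{1}{80432} = - \frac{21}{7312}$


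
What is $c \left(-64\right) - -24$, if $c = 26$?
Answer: $-1640$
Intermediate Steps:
$c \left(-64\right) - -24 = 26 \left(-64\right) - -24 = -1664 + 24 = -1640$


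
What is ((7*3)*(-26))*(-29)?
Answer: 15834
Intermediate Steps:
((7*3)*(-26))*(-29) = (21*(-26))*(-29) = -546*(-29) = 15834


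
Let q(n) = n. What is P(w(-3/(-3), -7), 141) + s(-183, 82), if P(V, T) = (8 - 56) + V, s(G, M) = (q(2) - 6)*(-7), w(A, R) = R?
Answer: -27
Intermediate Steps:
s(G, M) = 28 (s(G, M) = (2 - 6)*(-7) = -4*(-7) = 28)
P(V, T) = -48 + V
P(w(-3/(-3), -7), 141) + s(-183, 82) = (-48 - 7) + 28 = -55 + 28 = -27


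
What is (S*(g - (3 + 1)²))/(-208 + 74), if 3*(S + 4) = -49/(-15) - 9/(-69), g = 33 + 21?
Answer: 56392/69345 ≈ 0.81321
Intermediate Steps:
g = 54
S = -2968/1035 (S = -4 + (-49/(-15) - 9/(-69))/3 = -4 + (-49*(-1/15) - 9*(-1/69))/3 = -4 + (49/15 + 3/23)/3 = -4 + (⅓)*(1172/345) = -4 + 1172/1035 = -2968/1035 ≈ -2.8676)
(S*(g - (3 + 1)²))/(-208 + 74) = (-2968*(54 - (3 + 1)²)/1035)/(-208 + 74) = -2968*(54 - 1*4²)/1035/(-134) = -2968*(54 - 1*16)/1035*(-1/134) = -2968*(54 - 16)/1035*(-1/134) = -2968/1035*38*(-1/134) = -112784/1035*(-1/134) = 56392/69345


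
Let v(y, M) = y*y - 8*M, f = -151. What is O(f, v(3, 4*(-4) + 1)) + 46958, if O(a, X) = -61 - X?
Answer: 46768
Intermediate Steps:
v(y, M) = y² - 8*M
O(f, v(3, 4*(-4) + 1)) + 46958 = (-61 - (3² - 8*(4*(-4) + 1))) + 46958 = (-61 - (9 - 8*(-16 + 1))) + 46958 = (-61 - (9 - 8*(-15))) + 46958 = (-61 - (9 + 120)) + 46958 = (-61 - 1*129) + 46958 = (-61 - 129) + 46958 = -190 + 46958 = 46768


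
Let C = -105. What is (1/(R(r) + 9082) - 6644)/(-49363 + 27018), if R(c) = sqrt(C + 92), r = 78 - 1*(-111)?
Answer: 548015295546/1843076758265 + I*sqrt(13)/1843076758265 ≈ 0.29734 + 1.9563e-12*I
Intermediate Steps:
r = 189 (r = 78 + 111 = 189)
R(c) = I*sqrt(13) (R(c) = sqrt(-105 + 92) = sqrt(-13) = I*sqrt(13))
(1/(R(r) + 9082) - 6644)/(-49363 + 27018) = (1/(I*sqrt(13) + 9082) - 6644)/(-49363 + 27018) = (1/(9082 + I*sqrt(13)) - 6644)/(-22345) = (-6644 + 1/(9082 + I*sqrt(13)))*(-1/22345) = 6644/22345 - 1/(22345*(9082 + I*sqrt(13)))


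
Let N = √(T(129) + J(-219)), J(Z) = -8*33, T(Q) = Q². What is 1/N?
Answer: √16377/16377 ≈ 0.0078142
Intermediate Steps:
J(Z) = -264
N = √16377 (N = √(129² - 264) = √(16641 - 264) = √16377 ≈ 127.97)
1/N = 1/(√16377) = √16377/16377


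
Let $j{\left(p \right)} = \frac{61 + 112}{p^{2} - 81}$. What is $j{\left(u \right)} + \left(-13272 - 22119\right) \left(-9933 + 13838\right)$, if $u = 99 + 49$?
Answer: $- \frac{3015979081492}{21823} \approx -1.382 \cdot 10^{8}$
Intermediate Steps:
$u = 148$
$j{\left(p \right)} = \frac{173}{-81 + p^{2}}$
$j{\left(u \right)} + \left(-13272 - 22119\right) \left(-9933 + 13838\right) = \frac{173}{-81 + 148^{2}} + \left(-13272 - 22119\right) \left(-9933 + 13838\right) = \frac{173}{-81 + 21904} - 138201855 = \frac{173}{21823} - 138201855 = - \frac{3015979081492}{21823}$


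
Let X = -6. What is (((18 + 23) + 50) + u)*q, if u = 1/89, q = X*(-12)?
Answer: 583200/89 ≈ 6552.8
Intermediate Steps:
q = 72 (q = -6*(-12) = 72)
u = 1/89 ≈ 0.011236
(((18 + 23) + 50) + u)*q = (((18 + 23) + 50) + 1/89)*72 = ((41 + 50) + 1/89)*72 = (91 + 1/89)*72 = (8100/89)*72 = 583200/89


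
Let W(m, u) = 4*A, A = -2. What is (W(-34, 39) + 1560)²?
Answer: 2408704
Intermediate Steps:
W(m, u) = -8 (W(m, u) = 4*(-2) = -8)
(W(-34, 39) + 1560)² = (-8 + 1560)² = 1552² = 2408704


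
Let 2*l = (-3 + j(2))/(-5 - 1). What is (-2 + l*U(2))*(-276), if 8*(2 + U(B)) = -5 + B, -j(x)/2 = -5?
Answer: 1357/8 ≈ 169.63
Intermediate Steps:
j(x) = 10 (j(x) = -2*(-5) = 10)
U(B) = -21/8 + B/8 (U(B) = -2 + (-5 + B)/8 = -2 + (-5/8 + B/8) = -21/8 + B/8)
l = -7/12 (l = ((-3 + 10)/(-5 - 1))/2 = (7/(-6))/2 = (7*(-⅙))/2 = (½)*(-7/6) = -7/12 ≈ -0.58333)
(-2 + l*U(2))*(-276) = (-2 - 7*(-21/8 + (⅛)*2)/12)*(-276) = (-2 - 7*(-21/8 + ¼)/12)*(-276) = (-2 - 7/12*(-19/8))*(-276) = (-2 + 133/96)*(-276) = -59/96*(-276) = 1357/8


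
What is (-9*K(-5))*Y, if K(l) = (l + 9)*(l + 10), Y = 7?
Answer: -1260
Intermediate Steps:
K(l) = (9 + l)*(10 + l)
(-9*K(-5))*Y = -9*(90 + (-5)**2 + 19*(-5))*7 = -9*(90 + 25 - 95)*7 = -9*20*7 = -180*7 = -1260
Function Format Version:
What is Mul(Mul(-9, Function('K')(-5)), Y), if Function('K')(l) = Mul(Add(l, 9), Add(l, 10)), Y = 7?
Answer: -1260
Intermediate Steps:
Function('K')(l) = Mul(Add(9, l), Add(10, l))
Mul(Mul(-9, Function('K')(-5)), Y) = Mul(Mul(-9, Add(90, Pow(-5, 2), Mul(19, -5))), 7) = Mul(Mul(-9, Add(90, 25, -95)), 7) = Mul(Mul(-9, 20), 7) = Mul(-180, 7) = -1260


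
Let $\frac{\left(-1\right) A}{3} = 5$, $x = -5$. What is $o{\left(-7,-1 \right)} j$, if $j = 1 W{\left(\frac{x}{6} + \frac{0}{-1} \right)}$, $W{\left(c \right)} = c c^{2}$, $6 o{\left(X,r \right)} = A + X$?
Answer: $\frac{1375}{648} \approx 2.1219$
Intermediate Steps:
$A = -15$ ($A = \left(-3\right) 5 = -15$)
$o{\left(X,r \right)} = - \frac{5}{2} + \frac{X}{6}$ ($o{\left(X,r \right)} = \frac{-15 + X}{6} = - \frac{5}{2} + \frac{X}{6}$)
$W{\left(c \right)} = c^{3}$
$j = - \frac{125}{216}$ ($j = 1 \left(- \frac{5}{6} + \frac{0}{-1}\right)^{3} = 1 \left(\left(-5\right) \frac{1}{6} + 0 \left(-1\right)\right)^{3} = 1 \left(- \frac{5}{6} + 0\right)^{3} = 1 \left(- \frac{5}{6}\right)^{3} = 1 \left(- \frac{125}{216}\right) = - \frac{125}{216} \approx -0.5787$)
$o{\left(-7,-1 \right)} j = \left(- \frac{5}{2} + \frac{1}{6} \left(-7\right)\right) \left(- \frac{125}{216}\right) = \left(- \frac{5}{2} - \frac{7}{6}\right) \left(- \frac{125}{216}\right) = \left(- \frac{11}{3}\right) \left(- \frac{125}{216}\right) = \frac{1375}{648}$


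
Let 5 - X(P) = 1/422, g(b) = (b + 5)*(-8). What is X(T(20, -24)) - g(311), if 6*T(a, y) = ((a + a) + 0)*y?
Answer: 1068925/422 ≈ 2533.0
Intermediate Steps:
T(a, y) = a*y/3 (T(a, y) = (((a + a) + 0)*y)/6 = ((2*a + 0)*y)/6 = ((2*a)*y)/6 = (2*a*y)/6 = a*y/3)
g(b) = -40 - 8*b (g(b) = (5 + b)*(-8) = -40 - 8*b)
X(P) = 2109/422 (X(P) = 5 - 1/422 = 2109/422)
X(T(20, -24)) - g(311) = 2109/422 - (-40 - 8*311) = 2109/422 - (-40 - 2488) = 2109/422 - 1*(-2528) = 2109/422 + 2528 = 1068925/422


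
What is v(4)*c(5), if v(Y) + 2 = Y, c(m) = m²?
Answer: 50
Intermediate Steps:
v(Y) = -2 + Y
v(4)*c(5) = (-2 + 4)*5² = 2*25 = 50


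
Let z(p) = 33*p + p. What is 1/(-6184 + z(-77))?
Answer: -1/8802 ≈ -0.00011361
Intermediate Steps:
z(p) = 34*p
1/(-6184 + z(-77)) = 1/(-6184 + 34*(-77)) = 1/(-6184 - 2618) = 1/(-8802) = -1/8802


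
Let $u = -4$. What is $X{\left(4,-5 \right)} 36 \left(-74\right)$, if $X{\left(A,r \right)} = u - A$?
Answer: $21312$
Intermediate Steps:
$X{\left(A,r \right)} = -4 - A$
$X{\left(4,-5 \right)} 36 \left(-74\right) = \left(-4 - 4\right) 36 \left(-74\right) = \left(-8\right) 36 \left(-74\right) = \left(-288\right) \left(-74\right) = 21312$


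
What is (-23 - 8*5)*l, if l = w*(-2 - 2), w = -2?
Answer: -504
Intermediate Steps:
l = 8 (l = -2*(-2 - 2) = -2*(-4) = 8)
(-23 - 8*5)*l = (-23 - 8*5)*8 = (-23 - 40)*8 = -63*8 = -504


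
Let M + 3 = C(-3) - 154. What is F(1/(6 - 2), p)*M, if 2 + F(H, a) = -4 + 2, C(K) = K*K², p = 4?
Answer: 736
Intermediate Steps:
C(K) = K³
F(H, a) = -4 (F(H, a) = -2 + (-4 + 2) = -2 - 2 = -4)
M = -184 (M = -3 + ((-3)³ - 154) = -3 + (-27 - 154) = -3 - 181 = -184)
F(1/(6 - 2), p)*M = -4*(-184) = 736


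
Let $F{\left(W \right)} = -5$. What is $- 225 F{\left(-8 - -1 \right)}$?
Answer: $1125$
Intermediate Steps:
$- 225 F{\left(-8 - -1 \right)} = \left(-225\right) \left(-5\right) = 1125$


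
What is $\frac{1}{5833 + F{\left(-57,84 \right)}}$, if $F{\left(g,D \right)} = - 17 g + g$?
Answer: $\frac{1}{6745} \approx 0.00014826$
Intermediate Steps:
$F{\left(g,D \right)} = - 16 g$
$\frac{1}{5833 + F{\left(-57,84 \right)}} = \frac{1}{5833 - -912} = \frac{1}{5833 + 912} = \frac{1}{6745}$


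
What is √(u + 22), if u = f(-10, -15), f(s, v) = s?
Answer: 2*√3 ≈ 3.4641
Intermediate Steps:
u = -10
√(u + 22) = √(-10 + 22) = √12 = 2*√3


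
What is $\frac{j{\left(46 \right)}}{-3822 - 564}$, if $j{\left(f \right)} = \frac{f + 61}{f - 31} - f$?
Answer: $\frac{583}{65790} \approx 0.0088615$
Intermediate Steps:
$j{\left(f \right)} = - f + \frac{61 + f}{-31 + f}$ ($j{\left(f \right)} = \frac{61 + f}{-31 + f} - f = - f + \frac{61 + f}{-31 + f}$)
$\frac{j{\left(46 \right)}}{-3822 - 564} = \frac{\frac{1}{-31 + 46} \left(61 - 46^{2} + 32 \cdot 46\right)}{-3822 - 564} = \frac{\frac{1}{15} \left(61 - 2116 + 1472\right)}{-4386} = \frac{61 - 2116 + 1472}{15} \left(- \frac{1}{4386}\right) = \frac{1}{15} \left(-583\right) \left(- \frac{1}{4386}\right) = \left(- \frac{583}{15}\right) \left(- \frac{1}{4386}\right) = \frac{583}{65790}$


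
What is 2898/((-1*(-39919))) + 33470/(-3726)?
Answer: -662645491/74369097 ≈ -8.9102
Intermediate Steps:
2898/((-1*(-39919))) + 33470/(-3726) = 2898/39919 + 33470*(-1/3726) = 2898*(1/39919) - 16735/1863 = 2898/39919 - 16735/1863 = -662645491/74369097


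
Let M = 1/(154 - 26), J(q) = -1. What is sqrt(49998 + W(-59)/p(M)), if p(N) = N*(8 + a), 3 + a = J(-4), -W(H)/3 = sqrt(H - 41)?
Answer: sqrt(49998 - 960*I) ≈ 223.61 - 2.147*I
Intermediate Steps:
W(H) = -3*sqrt(-41 + H) (W(H) = -3*sqrt(H - 41) = -3*sqrt(-41 + H))
M = 1/128 ≈ 0.0078125
a = -4 (a = -3 - 1 = -4)
p(N) = 4*N (p(N) = N*(8 - 4) = N*4 = 4*N)
sqrt(49998 + W(-59)/p(M)) = sqrt(49998 + (-3*sqrt(-41 - 59))/((4*(1/128)))) = sqrt(49998 + (-30*I)/(1/32)) = sqrt(49998 - 30*I*32) = sqrt(49998 - 960*I)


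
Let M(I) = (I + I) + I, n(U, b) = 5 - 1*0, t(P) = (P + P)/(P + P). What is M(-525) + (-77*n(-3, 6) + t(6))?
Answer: -1959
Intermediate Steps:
t(P) = 1 (t(P) = (2*P)/((2*P)) = (2*P)*(1/(2*P)) = 1)
n(U, b) = 5 (n(U, b) = 5 + 0 = 5)
M(I) = 3*I (M(I) = 2*I + I = 3*I)
M(-525) + (-77*n(-3, 6) + t(6)) = 3*(-525) + (-77*5 + 1) = -1575 + (-385 + 1) = -1575 - 384 = -1959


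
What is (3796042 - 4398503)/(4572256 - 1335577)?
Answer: -602461/3236679 ≈ -0.18614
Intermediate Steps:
(3796042 - 4398503)/(4572256 - 1335577) = -602461/3236679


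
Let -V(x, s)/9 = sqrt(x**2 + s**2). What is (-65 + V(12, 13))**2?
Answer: 29578 + 1170*sqrt(313) ≈ 50277.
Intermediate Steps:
V(x, s) = -9*sqrt(s**2 + x**2) (V(x, s) = -9*sqrt(x**2 + s**2) = -9*sqrt(s**2 + x**2))
(-65 + V(12, 13))**2 = (-65 - 9*sqrt(13**2 + 12**2))**2 = (-65 - 9*sqrt(169 + 144))**2 = (-65 - 9*sqrt(313))**2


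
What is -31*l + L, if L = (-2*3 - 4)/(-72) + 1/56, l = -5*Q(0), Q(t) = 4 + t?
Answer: 312559/504 ≈ 620.16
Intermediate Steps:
l = -20 (l = -5*(4 + 0) = -5*4 = -20)
L = 79/504 (L = (-6 - 4)*(-1/72) + 1*(1/56) = -10*(-1/72) + 1/56 = 5/36 + 1/56 = 79/504 ≈ 0.15675)
-31*l + L = -31*(-20) + 79/504 = 620 + 79/504 = 312559/504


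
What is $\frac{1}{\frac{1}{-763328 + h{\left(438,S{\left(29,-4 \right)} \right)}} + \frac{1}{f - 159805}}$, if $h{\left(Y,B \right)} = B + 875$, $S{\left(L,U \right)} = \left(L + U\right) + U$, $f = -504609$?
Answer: $- \frac{253285247424}{713423} \approx -3.5503 \cdot 10^{5}$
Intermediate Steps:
$S{\left(L,U \right)} = L + 2 U$
$h{\left(Y,B \right)} = 875 + B$
$\frac{1}{\frac{1}{-763328 + h{\left(438,S{\left(29,-4 \right)} \right)}} + \frac{1}{f - 159805}} = \frac{1}{\frac{1}{-763328 + \left(875 + \left(29 + 2 \left(-4\right)\right)\right)} + \frac{1}{-504609 - 159805}} = \frac{1}{\frac{1}{-763328 + \left(875 + \left(29 - 8\right)\right)} + \frac{1}{-664414}} = \frac{1}{\frac{1}{-763328 + \left(875 + 21\right)} - \frac{1}{664414}} = \frac{1}{\frac{1}{-763328 + 896} - \frac{1}{664414}} = \frac{1}{\frac{1}{-762432} - \frac{1}{664414}} = \frac{1}{- \frac{1}{762432} - \frac{1}{664414}} = \frac{1}{- \frac{713423}{253285247424}} = - \frac{253285247424}{713423}$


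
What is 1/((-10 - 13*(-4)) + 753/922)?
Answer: 922/39477 ≈ 0.023355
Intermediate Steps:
1/((-10 - 13*(-4)) + 753/922) = 1/((-10 + 52) + 753*(1/922)) = 1/(42 + 753/922) = 1/(39477/922) = 922/39477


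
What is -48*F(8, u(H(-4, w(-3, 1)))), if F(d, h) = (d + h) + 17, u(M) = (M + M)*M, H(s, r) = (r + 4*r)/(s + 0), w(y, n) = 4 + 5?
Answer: -13350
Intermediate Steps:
w(y, n) = 9
H(s, r) = 5*r/s (H(s, r) = (5*r)/s = 5*r/s)
u(M) = 2*M**2 (u(M) = (2*M)*M = 2*M**2)
F(d, h) = 17 + d + h
-48*F(8, u(H(-4, w(-3, 1)))) = -48*(17 + 8 + 2*(5*9/(-4))**2) = -48*(17 + 8 + 2*(5*9*(-1/4))**2) = -48*(17 + 8 + 2*(-45/4)**2) = -48*(17 + 8 + 2*(2025/16)) = -48*(17 + 8 + 2025/8) = -48*2225/8 = -13350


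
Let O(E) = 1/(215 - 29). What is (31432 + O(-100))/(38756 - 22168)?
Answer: 5846353/3085368 ≈ 1.8949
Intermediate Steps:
O(E) = 1/186
(31432 + O(-100))/(38756 - 22168) = (31432 + 1/186)/(38756 - 22168) = (5846353/186)/16588 = (5846353/186)*(1/16588) = 5846353/3085368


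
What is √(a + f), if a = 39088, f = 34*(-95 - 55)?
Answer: 2*√8497 ≈ 184.36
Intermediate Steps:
f = -5100 (f = 34*(-150) = -5100)
√(a + f) = √(39088 - 5100) = √33988 = 2*√8497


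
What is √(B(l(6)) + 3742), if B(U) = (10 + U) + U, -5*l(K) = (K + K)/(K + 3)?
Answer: 4*√52755/15 ≈ 61.249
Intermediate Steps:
l(K) = -2*K/(5*(3 + K)) (l(K) = -(K + K)/(5*(K + 3)) = -2*K/(5*(3 + K)))
B(U) = 10 + 2*U
√(B(l(6)) + 3742) = √((10 + 2*(-2*6/(15 + 5*6))) + 3742) = √((10 + 2*(-2*6/(15 + 30))) + 3742) = √((10 + 2*(-2*6/45)) + 3742) = √((10 + 2*(-2*6*1/45)) + 3742) = √((10 + 2*(-4/15)) + 3742) = √((10 - 8/15) + 3742) = √(142/15 + 3742) = √(56272/15) = 4*√52755/15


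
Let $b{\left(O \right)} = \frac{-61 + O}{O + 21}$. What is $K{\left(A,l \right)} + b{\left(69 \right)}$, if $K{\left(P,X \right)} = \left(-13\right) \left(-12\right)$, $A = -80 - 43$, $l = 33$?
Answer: $\frac{7024}{45} \approx 156.09$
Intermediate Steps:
$A = -123$ ($A = -80 - 43 = -123$)
$b{\left(O \right)} = \frac{-61 + O}{21 + O}$
$K{\left(P,X \right)} = 156$
$K{\left(A,l \right)} + b{\left(69 \right)} = 156 + \frac{-61 + 69}{21 + 69} = 156 + \frac{1}{90} \cdot 8 = 156 + \frac{4}{45} = \frac{7024}{45}$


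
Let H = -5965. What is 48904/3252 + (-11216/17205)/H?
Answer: 418245635686/27812140575 ≈ 15.038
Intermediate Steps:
48904/3252 + (-11216/17205)/H = 48904/3252 - 11216/17205/(-5965) = 48904*(1/3252) - 11216*1/17205*(-1/5965) = 12226/813 - 11216/17205*(-1/5965) = 12226/813 + 11216/102627825 = 418245635686/27812140575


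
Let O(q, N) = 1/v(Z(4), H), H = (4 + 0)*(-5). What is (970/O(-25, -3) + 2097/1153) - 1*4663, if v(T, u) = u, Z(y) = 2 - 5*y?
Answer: -27742542/1153 ≈ -24061.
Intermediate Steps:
H = -20 (H = 4*(-5) = -20)
O(q, N) = -1/20 (O(q, N) = 1/(-20) = -1/20)
(970/O(-25, -3) + 2097/1153) - 1*4663 = (970/(-1/20) + 2097/1153) - 1*4663 = (970*(-20) + 2097*(1/1153)) - 4663 = (-19400 + 2097/1153) - 4663 = -22366103/1153 - 4663 = -27742542/1153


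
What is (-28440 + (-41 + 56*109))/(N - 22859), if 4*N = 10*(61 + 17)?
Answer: 22377/22664 ≈ 0.98734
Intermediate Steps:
N = 195 (N = (10*(61 + 17))/4 = (10*78)/4 = (¼)*780 = 195)
(-28440 + (-41 + 56*109))/(N - 22859) = (-28440 + (-41 + 56*109))/(195 - 22859) = (-28440 + (-41 + 6104))/(-22664) = (-28440 + 6063)*(-1/22664) = -22377*(-1/22664) = 22377/22664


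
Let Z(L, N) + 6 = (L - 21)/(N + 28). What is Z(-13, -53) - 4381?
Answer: -109641/25 ≈ -4385.6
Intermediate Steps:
Z(L, N) = -6 + (-21 + L)/(28 + N) (Z(L, N) = -6 + (L - 21)/(N + 28) = -6 + (-21 + L)/(28 + N))
Z(-13, -53) - 4381 = (-189 - 13 - 6*(-53))/(28 - 53) - 4381 = (-189 - 13 + 318)/(-25) - 4381 = -1/25*116 - 4381 = -116/25 - 4381 = -109641/25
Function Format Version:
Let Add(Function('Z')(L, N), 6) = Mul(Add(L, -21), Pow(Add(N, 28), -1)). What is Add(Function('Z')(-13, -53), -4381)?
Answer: Rational(-109641, 25) ≈ -4385.6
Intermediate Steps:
Function('Z')(L, N) = Add(-6, Mul(Pow(Add(28, N), -1), Add(-21, L))) (Function('Z')(L, N) = Add(-6, Mul(Add(L, -21), Pow(Add(N, 28), -1))) = Add(-6, Mul(Add(-21, L), Pow(Add(28, N), -1))) = Add(-6, Mul(Pow(Add(28, N), -1), Add(-21, L))))
Add(Function('Z')(-13, -53), -4381) = Add(Mul(Pow(Add(28, -53), -1), Add(-189, -13, Mul(-6, -53))), -4381) = Add(Mul(Pow(-25, -1), Add(-189, -13, 318)), -4381) = Add(Mul(Rational(-1, 25), 116), -4381) = Add(Rational(-116, 25), -4381) = Rational(-109641, 25)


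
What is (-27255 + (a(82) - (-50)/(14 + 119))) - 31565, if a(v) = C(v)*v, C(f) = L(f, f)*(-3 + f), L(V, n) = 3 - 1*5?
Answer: -9546158/133 ≈ -71776.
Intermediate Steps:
L(V, n) = -2 (L(V, n) = 3 - 5 = -2)
C(f) = 6 - 2*f (C(f) = -2*(-3 + f) = 6 - 2*f)
a(v) = v*(6 - 2*v) (a(v) = (6 - 2*v)*v = v*(6 - 2*v))
(-27255 + (a(82) - (-50)/(14 + 119))) - 31565 = (-27255 + (2*82*(3 - 1*82) - (-50)/(14 + 119))) - 31565 = (-27255 + (2*82*(3 - 82) - (-50)/133)) - 31565 = (-27255 + (2*82*(-79) - (-50)/133)) - 31565 = (-27255 + (-12956 - 1*(-50/133))) - 31565 = (-27255 + (-12956 + 50/133)) - 31565 = (-27255 - 1723098/133) - 31565 = -5348013/133 - 31565 = -9546158/133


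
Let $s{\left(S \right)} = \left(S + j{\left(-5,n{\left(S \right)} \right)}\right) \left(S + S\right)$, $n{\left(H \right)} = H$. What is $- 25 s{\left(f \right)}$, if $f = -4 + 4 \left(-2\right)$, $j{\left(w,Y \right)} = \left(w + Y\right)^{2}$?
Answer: $166200$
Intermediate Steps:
$j{\left(w,Y \right)} = \left(Y + w\right)^{2}$
$f = -12$ ($f = -4 - 8 = -12$)
$s{\left(S \right)} = 2 S \left(S + \left(-5 + S\right)^{2}\right)$ ($s{\left(S \right)} = \left(S + \left(S - 5\right)^{2}\right) \left(S + S\right) = \left(S + \left(-5 + S\right)^{2}\right) 2 S = 2 S \left(S + \left(-5 + S\right)^{2}\right)$)
$- 25 s{\left(f \right)} = - 25 \cdot 2 \left(-12\right) \left(-12 + \left(-5 - 12\right)^{2}\right) = - 25 \cdot 2 \left(-12\right) \left(-12 + \left(-17\right)^{2}\right) = - 25 \cdot 2 \left(-12\right) \left(-12 + 289\right) = - 25 \cdot 2 \left(-12\right) 277 = \left(-25\right) \left(-6648\right) = 166200$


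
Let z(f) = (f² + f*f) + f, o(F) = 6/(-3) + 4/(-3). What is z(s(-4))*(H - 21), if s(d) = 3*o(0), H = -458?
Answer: -91010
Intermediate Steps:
o(F) = -10/3 (o(F) = 6*(-⅓) + 4*(-⅓) = -2 - 4/3 = -10/3)
s(d) = -10 (s(d) = 3*(-10/3) = -10)
z(f) = f + 2*f² (z(f) = (f² + f²) + f = 2*f² + f = f + 2*f²)
z(s(-4))*(H - 21) = (-10*(1 + 2*(-10)))*(-458 - 21) = -10*(1 - 20)*(-479) = -10*(-19)*(-479) = 190*(-479) = -91010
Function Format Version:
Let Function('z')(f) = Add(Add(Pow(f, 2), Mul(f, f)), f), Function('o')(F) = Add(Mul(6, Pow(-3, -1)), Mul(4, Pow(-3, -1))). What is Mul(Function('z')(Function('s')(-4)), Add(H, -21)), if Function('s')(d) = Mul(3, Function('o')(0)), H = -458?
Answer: -91010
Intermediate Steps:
Function('o')(F) = Rational(-10, 3) (Function('o')(F) = Add(Mul(6, Rational(-1, 3)), Mul(4, Rational(-1, 3))) = Add(-2, Rational(-4, 3)) = Rational(-10, 3))
Function('s')(d) = -10 (Function('s')(d) = Mul(3, Rational(-10, 3)) = -10)
Function('z')(f) = Add(f, Mul(2, Pow(f, 2))) (Function('z')(f) = Add(Add(Pow(f, 2), Pow(f, 2)), f) = Add(Mul(2, Pow(f, 2)), f) = Add(f, Mul(2, Pow(f, 2))))
Mul(Function('z')(Function('s')(-4)), Add(H, -21)) = Mul(Mul(-10, Add(1, Mul(2, -10))), Add(-458, -21)) = Mul(Mul(-10, Add(1, -20)), -479) = Mul(Mul(-10, -19), -479) = Mul(190, -479) = -91010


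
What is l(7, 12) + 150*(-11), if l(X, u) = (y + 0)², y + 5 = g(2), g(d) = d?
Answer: -1641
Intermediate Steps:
y = -3 (y = -5 + 2 = -3)
l(X, u) = 9 (l(X, u) = (-3 + 0)² = (-3)² = 9)
l(7, 12) + 150*(-11) = 9 + 150*(-11) = 9 - 1650 = -1641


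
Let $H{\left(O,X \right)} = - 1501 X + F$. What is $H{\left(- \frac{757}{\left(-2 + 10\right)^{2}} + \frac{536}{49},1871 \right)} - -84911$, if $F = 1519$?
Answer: $-2721941$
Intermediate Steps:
$H{\left(O,X \right)} = 1519 - 1501 X$ ($H{\left(O,X \right)} = - 1501 X + 1519 = 1519 - 1501 X$)
$H{\left(- \frac{757}{\left(-2 + 10\right)^{2}} + \frac{536}{49},1871 \right)} - -84911 = \left(1519 - 2808371\right) - -84911 = \left(1519 - 2808371\right) + 84911 = -2806852 + 84911 = -2721941$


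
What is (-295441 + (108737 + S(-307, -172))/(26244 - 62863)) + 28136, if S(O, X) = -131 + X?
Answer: -9788550229/36619 ≈ -2.6731e+5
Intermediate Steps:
(-295441 + (108737 + S(-307, -172))/(26244 - 62863)) + 28136 = (-295441 + (108737 + (-131 - 172))/(26244 - 62863)) + 28136 = (-295441 + (108737 - 303)/(-36619)) + 28136 = (-295441 + 108434*(-1/36619)) + 28136 = (-295441 - 108434/36619) + 28136 = -10818862413/36619 + 28136 = -9788550229/36619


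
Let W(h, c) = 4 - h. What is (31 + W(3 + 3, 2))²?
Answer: 841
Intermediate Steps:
(31 + W(3 + 3, 2))² = (31 + (4 - (3 + 3)))² = (31 + (4 - 1*6))² = (31 + (4 - 6))² = (31 - 2)² = 29² = 841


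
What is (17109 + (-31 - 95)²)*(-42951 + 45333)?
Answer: 78570270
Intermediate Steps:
(17109 + (-31 - 95)²)*(-42951 + 45333) = (17109 + (-126)²)*2382 = (17109 + 15876)*2382 = 32985*2382 = 78570270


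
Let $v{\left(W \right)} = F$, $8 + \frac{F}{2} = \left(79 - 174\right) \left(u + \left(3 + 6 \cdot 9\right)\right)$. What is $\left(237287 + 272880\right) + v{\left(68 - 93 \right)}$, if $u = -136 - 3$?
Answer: $525731$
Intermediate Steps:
$u = -139$
$F = 15564$ ($F = -16 + 2 \left(79 - 174\right) \left(-139 + \left(3 + 6 \cdot 9\right)\right) = -16 + 2 \left(- 95 \left(-139 + \left(3 + 54\right)\right)\right) = -16 + 2 \left(- 95 \left(-139 + 57\right)\right) = -16 + 2 \left(\left(-95\right) \left(-82\right)\right) = -16 + 2 \cdot 7790 = -16 + 15580 = 15564$)
$v{\left(W \right)} = 15564$
$\left(237287 + 272880\right) + v{\left(68 - 93 \right)} = \left(237287 + 272880\right) + 15564 = 510167 + 15564 = 525731$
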